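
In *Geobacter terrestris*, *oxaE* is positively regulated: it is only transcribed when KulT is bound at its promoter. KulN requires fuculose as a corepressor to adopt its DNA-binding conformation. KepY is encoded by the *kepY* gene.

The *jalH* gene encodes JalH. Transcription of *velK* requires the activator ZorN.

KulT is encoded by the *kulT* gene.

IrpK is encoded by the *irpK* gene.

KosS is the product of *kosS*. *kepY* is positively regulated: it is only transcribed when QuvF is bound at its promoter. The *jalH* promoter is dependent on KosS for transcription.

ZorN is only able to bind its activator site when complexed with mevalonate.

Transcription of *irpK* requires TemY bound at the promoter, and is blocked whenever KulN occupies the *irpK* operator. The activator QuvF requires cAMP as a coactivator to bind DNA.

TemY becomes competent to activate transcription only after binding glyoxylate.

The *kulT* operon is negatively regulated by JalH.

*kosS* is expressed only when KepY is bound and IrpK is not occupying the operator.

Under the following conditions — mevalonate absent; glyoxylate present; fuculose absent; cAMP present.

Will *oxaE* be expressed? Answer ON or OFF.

cAMP is present, so QuvF is active.
No repressor is bound and QuvF is active, so *kepY* is transcribed.
So KepY is produced and active.
Glyoxylate is present, so TemY is active.
Fuculose is absent, so KulN is inactive.
No repressor is bound and TemY is active, so *irpK* is transcribed.
So IrpK is produced and active.
With repressor IrpK bound, *kosS* is not transcribed.
So KosS is not produced.
Required activator KosS is absent, so *jalH* is not transcribed.
So JalH is not produced.
With no repressor bound, *kulT* is transcribed.
So KulT is produced and active.
No repressor is bound and KulT is active, so *oxaE* is transcribed.

ON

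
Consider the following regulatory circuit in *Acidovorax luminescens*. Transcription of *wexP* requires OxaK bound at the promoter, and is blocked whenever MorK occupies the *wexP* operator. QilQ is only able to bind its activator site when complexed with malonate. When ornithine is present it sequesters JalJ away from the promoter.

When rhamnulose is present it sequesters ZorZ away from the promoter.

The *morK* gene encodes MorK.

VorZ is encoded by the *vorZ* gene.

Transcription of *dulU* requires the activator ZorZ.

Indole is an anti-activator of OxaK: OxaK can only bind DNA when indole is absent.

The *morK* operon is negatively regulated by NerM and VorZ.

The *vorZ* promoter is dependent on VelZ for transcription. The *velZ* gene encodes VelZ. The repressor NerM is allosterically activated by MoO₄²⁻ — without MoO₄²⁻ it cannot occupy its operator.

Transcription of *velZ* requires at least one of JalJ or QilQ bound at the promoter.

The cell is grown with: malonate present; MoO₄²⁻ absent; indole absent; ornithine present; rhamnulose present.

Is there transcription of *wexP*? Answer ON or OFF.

MoO₄²⁻ is absent, so NerM is inactive.
Ornithine is present, so JalJ is inactive.
Malonate is present, so QilQ is active.
Activator QilQ is present, so *velZ* is transcribed.
So VelZ is produced and active.
No repressor is bound and VelZ is active, so *vorZ* is transcribed.
So VorZ is produced and active.
With repressor VorZ bound, *morK* is not transcribed.
So MorK is not produced.
Indole is absent, so OxaK is active.
No repressor is bound and OxaK is active, so *wexP* is transcribed.

ON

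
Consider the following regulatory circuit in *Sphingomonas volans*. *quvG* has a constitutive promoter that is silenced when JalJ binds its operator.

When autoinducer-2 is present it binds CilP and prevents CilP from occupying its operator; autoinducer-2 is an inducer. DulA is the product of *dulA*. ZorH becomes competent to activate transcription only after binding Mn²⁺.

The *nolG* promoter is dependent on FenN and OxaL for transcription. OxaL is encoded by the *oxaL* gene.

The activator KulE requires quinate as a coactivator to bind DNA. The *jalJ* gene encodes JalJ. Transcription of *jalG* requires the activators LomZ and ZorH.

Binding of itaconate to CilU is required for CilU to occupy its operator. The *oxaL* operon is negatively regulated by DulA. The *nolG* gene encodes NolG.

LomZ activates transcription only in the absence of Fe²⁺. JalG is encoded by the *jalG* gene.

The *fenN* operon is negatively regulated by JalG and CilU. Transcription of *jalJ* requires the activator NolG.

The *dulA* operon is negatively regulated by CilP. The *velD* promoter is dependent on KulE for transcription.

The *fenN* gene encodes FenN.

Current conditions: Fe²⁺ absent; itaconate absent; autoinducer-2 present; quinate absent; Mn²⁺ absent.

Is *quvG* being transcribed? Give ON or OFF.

ON

Fe²⁺ is absent, so LomZ is active.
Mn²⁺ is absent, so ZorH is inactive.
Required activator ZorH is absent, so *jalG* is not transcribed.
So JalG is not produced.
Itaconate is absent, so CilU is inactive.
With no repressor bound, *fenN* is transcribed.
So FenN is produced and active.
Autoinducer-2 is present, so CilP is inactive.
With no repressor bound, *dulA* is transcribed.
So DulA is produced and active.
With repressor DulA bound, *oxaL* is not transcribed.
So OxaL is not produced.
Required activator OxaL is absent, so *nolG* is not transcribed.
So NolG is not produced.
Required activator NolG is absent, so *jalJ* is not transcribed.
So JalJ is not produced.
With no repressor bound, *quvG* is transcribed.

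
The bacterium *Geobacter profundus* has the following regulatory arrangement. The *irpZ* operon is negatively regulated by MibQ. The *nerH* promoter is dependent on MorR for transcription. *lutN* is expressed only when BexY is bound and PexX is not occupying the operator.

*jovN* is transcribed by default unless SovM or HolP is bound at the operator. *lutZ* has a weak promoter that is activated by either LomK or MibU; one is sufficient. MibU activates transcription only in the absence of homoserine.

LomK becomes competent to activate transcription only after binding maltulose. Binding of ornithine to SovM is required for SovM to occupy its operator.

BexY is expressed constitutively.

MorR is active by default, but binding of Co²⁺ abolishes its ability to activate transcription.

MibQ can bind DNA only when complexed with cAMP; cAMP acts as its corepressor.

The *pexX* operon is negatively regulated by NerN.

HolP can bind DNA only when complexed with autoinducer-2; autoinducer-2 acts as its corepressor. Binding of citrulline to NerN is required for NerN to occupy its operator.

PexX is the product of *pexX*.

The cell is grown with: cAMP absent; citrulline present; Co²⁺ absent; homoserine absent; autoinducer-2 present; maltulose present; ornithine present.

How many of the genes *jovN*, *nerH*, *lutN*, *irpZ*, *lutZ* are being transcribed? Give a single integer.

4

Ornithine is present, so SovM is active.
Autoinducer-2 is present, so HolP is active.
With repressor SovM bound, *jovN* is not transcribed.
→ *jovN* is OFF.
Co²⁺ is absent, so MorR is active.
No repressor is bound and MorR is active, so *nerH* is transcribed.
→ *nerH* is ON.
BexY is produced constitutively and is active.
Citrulline is present, so NerN is active.
With repressor NerN bound, *pexX* is not transcribed.
So PexX is not produced.
No repressor is bound and BexY is active, so *lutN* is transcribed.
→ *lutN* is ON.
cAMP is absent, so MibQ is inactive.
With no repressor bound, *irpZ* is transcribed.
→ *irpZ* is ON.
Maltulose is present, so LomK is active.
Homoserine is absent, so MibU is active.
Activator LomK is present, so *lutZ* is transcribed.
→ *lutZ* is ON.
4 of the 5 genes are transcribed.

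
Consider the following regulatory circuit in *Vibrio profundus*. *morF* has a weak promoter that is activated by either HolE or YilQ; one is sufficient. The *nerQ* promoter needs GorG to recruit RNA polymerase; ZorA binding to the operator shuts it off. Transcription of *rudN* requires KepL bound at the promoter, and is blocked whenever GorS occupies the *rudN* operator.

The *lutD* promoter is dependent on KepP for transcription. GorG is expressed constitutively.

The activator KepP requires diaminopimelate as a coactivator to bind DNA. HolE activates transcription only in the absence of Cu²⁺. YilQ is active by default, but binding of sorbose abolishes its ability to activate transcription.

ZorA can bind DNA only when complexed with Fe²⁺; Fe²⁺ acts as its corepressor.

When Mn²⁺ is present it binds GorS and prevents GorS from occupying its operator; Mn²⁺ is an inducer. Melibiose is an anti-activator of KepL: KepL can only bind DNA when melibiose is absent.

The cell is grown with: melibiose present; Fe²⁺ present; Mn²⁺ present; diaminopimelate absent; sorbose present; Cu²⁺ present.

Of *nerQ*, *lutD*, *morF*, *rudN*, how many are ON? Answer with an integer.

GorG is produced constitutively and is active.
Fe²⁺ is present, so ZorA is active.
With repressor ZorA bound, *nerQ* is not transcribed.
→ *nerQ* is OFF.
Diaminopimelate is absent, so KepP is inactive.
Required activator KepP is absent, so *lutD* is not transcribed.
→ *lutD* is OFF.
Cu²⁺ is present, so HolE is inactive.
Sorbose is present, so YilQ is inactive.
No activator is available at the *morF* promoter, so *morF* is not transcribed.
→ *morF* is OFF.
Mn²⁺ is present, so GorS is inactive.
Melibiose is present, so KepL is inactive.
Required activator KepL is absent, so *rudN* is not transcribed.
→ *rudN* is OFF.
0 of the 4 genes are transcribed.

0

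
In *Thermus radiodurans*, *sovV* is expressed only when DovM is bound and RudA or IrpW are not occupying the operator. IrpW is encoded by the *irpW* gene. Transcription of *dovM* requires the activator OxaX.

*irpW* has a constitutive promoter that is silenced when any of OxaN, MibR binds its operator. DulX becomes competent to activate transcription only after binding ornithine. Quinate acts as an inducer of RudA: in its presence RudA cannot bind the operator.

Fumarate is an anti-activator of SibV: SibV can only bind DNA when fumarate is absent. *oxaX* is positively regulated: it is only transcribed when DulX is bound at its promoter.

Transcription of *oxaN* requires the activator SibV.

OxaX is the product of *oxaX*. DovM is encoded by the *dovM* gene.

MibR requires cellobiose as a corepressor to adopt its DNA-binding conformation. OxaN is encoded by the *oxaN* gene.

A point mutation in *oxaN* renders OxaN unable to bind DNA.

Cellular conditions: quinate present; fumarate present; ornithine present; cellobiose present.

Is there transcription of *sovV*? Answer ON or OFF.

ON

Quinate is present, so RudA is inactive.
Ornithine is present, so DulX is active.
No repressor is bound and DulX is active, so *oxaX* is transcribed.
So OxaX is produced and active.
No repressor is bound and OxaX is active, so *dovM* is transcribed.
So DovM is produced and active.
OxaN is non-functional in this strain, so it has no effect.
Cellobiose is present, so MibR is active.
With repressor MibR bound, *irpW* is not transcribed.
So IrpW is not produced.
No repressor is bound and DovM is active, so *sovV* is transcribed.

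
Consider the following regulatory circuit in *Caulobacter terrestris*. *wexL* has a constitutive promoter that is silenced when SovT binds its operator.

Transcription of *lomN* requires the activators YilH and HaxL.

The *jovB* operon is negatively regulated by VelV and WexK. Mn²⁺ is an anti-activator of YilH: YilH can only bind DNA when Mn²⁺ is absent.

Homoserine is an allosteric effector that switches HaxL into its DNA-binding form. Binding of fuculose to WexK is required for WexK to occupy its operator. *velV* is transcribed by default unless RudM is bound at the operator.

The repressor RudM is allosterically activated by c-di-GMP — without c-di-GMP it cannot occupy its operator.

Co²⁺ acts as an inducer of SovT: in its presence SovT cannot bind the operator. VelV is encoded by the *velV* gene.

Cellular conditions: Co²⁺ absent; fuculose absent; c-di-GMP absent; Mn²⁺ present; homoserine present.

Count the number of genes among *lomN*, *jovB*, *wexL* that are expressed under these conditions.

Mn²⁺ is present, so YilH is inactive.
Homoserine is present, so HaxL is active.
Required activator YilH is absent, so *lomN* is not transcribed.
→ *lomN* is OFF.
c-di-GMP is absent, so RudM is inactive.
With no repressor bound, *velV* is transcribed.
So VelV is produced and active.
Fuculose is absent, so WexK is inactive.
With repressor VelV bound, *jovB* is not transcribed.
→ *jovB* is OFF.
Co²⁺ is absent, so SovT is active.
With repressor SovT bound, *wexL* is not transcribed.
→ *wexL* is OFF.
0 of the 3 genes are transcribed.

0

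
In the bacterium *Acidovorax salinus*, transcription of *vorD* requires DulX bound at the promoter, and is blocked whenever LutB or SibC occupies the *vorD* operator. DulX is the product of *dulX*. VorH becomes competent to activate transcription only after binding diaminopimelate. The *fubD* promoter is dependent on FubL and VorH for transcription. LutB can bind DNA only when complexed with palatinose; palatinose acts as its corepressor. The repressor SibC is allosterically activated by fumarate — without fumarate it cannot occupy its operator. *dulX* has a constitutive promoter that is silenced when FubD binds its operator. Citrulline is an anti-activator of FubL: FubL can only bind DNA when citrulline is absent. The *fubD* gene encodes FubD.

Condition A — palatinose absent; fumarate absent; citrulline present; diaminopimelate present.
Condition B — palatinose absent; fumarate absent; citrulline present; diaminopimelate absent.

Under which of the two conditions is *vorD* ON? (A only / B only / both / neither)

both

Condition A:
Palatinose is absent, so LutB is inactive.
Fumarate is absent, so SibC is inactive.
Citrulline is present, so FubL is inactive.
Diaminopimelate is present, so VorH is active.
Required activator FubL is absent, so *fubD* is not transcribed.
So FubD is not produced.
With no repressor bound, *dulX* is transcribed.
So DulX is produced and active.
No repressor is bound and DulX is active, so *vorD* is transcribed.
→ *vorD* is ON in A.
Condition B:
Palatinose is absent, so LutB is inactive.
Fumarate is absent, so SibC is inactive.
Citrulline is present, so FubL is inactive.
Diaminopimelate is absent, so VorH is inactive.
Required activator FubL is absent, so *fubD* is not transcribed.
So FubD is not produced.
With no repressor bound, *dulX* is transcribed.
So DulX is produced and active.
No repressor is bound and DulX is active, so *vorD* is transcribed.
→ *vorD* is ON in B.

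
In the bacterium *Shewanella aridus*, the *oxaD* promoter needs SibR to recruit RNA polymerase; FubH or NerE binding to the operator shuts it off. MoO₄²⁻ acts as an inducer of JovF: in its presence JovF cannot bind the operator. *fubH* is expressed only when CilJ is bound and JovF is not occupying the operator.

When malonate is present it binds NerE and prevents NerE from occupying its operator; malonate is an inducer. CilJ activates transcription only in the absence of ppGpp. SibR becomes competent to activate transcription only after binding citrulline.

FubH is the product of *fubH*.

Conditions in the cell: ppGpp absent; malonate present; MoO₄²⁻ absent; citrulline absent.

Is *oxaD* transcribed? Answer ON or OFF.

ppGpp is absent, so CilJ is active.
MoO₄²⁻ is absent, so JovF is active.
With repressor JovF bound, *fubH* is not transcribed.
So FubH is not produced.
Malonate is present, so NerE is inactive.
Citrulline is absent, so SibR is inactive.
Required activator SibR is absent, so *oxaD* is not transcribed.

OFF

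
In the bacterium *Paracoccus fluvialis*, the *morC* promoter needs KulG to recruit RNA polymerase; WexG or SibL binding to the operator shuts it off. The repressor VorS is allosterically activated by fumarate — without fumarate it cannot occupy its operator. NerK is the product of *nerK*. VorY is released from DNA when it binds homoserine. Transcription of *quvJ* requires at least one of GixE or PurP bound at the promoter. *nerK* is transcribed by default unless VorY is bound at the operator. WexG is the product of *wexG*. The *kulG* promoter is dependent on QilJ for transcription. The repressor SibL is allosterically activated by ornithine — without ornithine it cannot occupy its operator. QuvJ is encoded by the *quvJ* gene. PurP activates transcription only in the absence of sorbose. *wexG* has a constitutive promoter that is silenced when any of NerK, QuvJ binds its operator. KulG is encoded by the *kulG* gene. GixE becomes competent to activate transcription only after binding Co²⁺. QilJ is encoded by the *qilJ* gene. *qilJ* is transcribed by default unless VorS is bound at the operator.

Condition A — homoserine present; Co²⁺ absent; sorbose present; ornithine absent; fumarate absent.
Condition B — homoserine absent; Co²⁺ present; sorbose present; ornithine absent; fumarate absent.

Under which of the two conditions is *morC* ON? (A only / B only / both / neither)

Condition A:
Homoserine is present, so VorY is inactive.
With no repressor bound, *nerK* is transcribed.
So NerK is produced and active.
Co²⁺ is absent, so GixE is inactive.
Sorbose is present, so PurP is inactive.
No activator is available at the *quvJ* promoter, so *quvJ* is not transcribed.
So QuvJ is not produced.
With repressor NerK bound, *wexG* is not transcribed.
So WexG is not produced.
Ornithine is absent, so SibL is inactive.
Fumarate is absent, so VorS is inactive.
With no repressor bound, *qilJ* is transcribed.
So QilJ is produced and active.
No repressor is bound and QilJ is active, so *kulG* is transcribed.
So KulG is produced and active.
No repressor is bound and KulG is active, so *morC* is transcribed.
→ *morC* is ON in A.
Condition B:
Homoserine is absent, so VorY is active.
With repressor VorY bound, *nerK* is not transcribed.
So NerK is not produced.
Co²⁺ is present, so GixE is active.
Sorbose is present, so PurP is inactive.
Activator GixE is present, so *quvJ* is transcribed.
So QuvJ is produced and active.
With repressor QuvJ bound, *wexG* is not transcribed.
So WexG is not produced.
Ornithine is absent, so SibL is inactive.
Fumarate is absent, so VorS is inactive.
With no repressor bound, *qilJ* is transcribed.
So QilJ is produced and active.
No repressor is bound and QilJ is active, so *kulG* is transcribed.
So KulG is produced and active.
No repressor is bound and KulG is active, so *morC* is transcribed.
→ *morC* is ON in B.

both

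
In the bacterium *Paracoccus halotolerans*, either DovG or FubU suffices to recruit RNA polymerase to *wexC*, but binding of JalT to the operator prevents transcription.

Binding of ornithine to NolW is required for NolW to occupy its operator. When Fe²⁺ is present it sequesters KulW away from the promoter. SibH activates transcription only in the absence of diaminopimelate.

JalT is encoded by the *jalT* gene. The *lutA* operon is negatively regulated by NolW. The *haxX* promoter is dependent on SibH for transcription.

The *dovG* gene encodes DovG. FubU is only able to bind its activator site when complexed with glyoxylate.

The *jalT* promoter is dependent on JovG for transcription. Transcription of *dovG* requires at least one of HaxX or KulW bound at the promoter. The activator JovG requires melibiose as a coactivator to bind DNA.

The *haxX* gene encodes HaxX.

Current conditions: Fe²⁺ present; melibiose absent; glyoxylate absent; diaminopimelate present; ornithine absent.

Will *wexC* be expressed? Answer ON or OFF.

Diaminopimelate is present, so SibH is inactive.
Required activator SibH is absent, so *haxX* is not transcribed.
So HaxX is not produced.
Fe²⁺ is present, so KulW is inactive.
No activator is available at the *dovG* promoter, so *dovG* is not transcribed.
So DovG is not produced.
Melibiose is absent, so JovG is inactive.
Required activator JovG is absent, so *jalT* is not transcribed.
So JalT is not produced.
Glyoxylate is absent, so FubU is inactive.
No activator is available at the *wexC* promoter, so *wexC* is not transcribed.

OFF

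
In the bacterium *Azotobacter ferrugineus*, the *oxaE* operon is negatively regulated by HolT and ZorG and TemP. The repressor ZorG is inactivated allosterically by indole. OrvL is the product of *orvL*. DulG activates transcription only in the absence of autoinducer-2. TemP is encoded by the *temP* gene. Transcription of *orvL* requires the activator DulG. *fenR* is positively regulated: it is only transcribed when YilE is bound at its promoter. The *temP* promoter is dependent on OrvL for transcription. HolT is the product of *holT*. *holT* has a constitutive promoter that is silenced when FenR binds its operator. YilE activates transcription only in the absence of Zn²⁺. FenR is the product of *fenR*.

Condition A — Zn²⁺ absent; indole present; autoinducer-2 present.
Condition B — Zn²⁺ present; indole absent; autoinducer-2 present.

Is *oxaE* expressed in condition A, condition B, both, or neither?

Condition A:
Zn²⁺ is absent, so YilE is active.
No repressor is bound and YilE is active, so *fenR* is transcribed.
So FenR is produced and active.
With repressor FenR bound, *holT* is not transcribed.
So HolT is not produced.
Indole is present, so ZorG is inactive.
Autoinducer-2 is present, so DulG is inactive.
Required activator DulG is absent, so *orvL* is not transcribed.
So OrvL is not produced.
Required activator OrvL is absent, so *temP* is not transcribed.
So TemP is not produced.
With no repressor bound, *oxaE* is transcribed.
→ *oxaE* is ON in A.
Condition B:
Zn²⁺ is present, so YilE is inactive.
Required activator YilE is absent, so *fenR* is not transcribed.
So FenR is not produced.
With no repressor bound, *holT* is transcribed.
So HolT is produced and active.
Indole is absent, so ZorG is active.
Autoinducer-2 is present, so DulG is inactive.
Required activator DulG is absent, so *orvL* is not transcribed.
So OrvL is not produced.
Required activator OrvL is absent, so *temP* is not transcribed.
So TemP is not produced.
With repressor HolT bound, *oxaE* is not transcribed.
→ *oxaE* is OFF in B.

A only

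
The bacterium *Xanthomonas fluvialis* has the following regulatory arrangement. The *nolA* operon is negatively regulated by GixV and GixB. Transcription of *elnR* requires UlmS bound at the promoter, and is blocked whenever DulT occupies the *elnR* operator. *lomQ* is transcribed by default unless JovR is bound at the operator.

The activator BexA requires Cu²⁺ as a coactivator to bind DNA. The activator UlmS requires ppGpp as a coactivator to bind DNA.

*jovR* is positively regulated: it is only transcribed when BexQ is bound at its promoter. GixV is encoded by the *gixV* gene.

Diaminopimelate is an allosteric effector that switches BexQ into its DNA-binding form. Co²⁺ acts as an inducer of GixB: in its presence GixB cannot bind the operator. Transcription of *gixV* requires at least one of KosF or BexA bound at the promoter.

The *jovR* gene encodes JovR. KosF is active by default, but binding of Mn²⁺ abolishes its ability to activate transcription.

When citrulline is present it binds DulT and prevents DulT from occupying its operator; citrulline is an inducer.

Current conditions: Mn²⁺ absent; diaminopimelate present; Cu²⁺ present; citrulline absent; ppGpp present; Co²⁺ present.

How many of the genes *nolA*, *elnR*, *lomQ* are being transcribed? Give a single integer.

0

Mn²⁺ is absent, so KosF is active.
Cu²⁺ is present, so BexA is active.
Activator KosF is present, so *gixV* is transcribed.
So GixV is produced and active.
Co²⁺ is present, so GixB is inactive.
With repressor GixV bound, *nolA* is not transcribed.
→ *nolA* is OFF.
Citrulline is absent, so DulT is active.
ppGpp is present, so UlmS is active.
With repressor DulT bound, *elnR* is not transcribed.
→ *elnR* is OFF.
Diaminopimelate is present, so BexQ is active.
No repressor is bound and BexQ is active, so *jovR* is transcribed.
So JovR is produced and active.
With repressor JovR bound, *lomQ* is not transcribed.
→ *lomQ* is OFF.
0 of the 3 genes are transcribed.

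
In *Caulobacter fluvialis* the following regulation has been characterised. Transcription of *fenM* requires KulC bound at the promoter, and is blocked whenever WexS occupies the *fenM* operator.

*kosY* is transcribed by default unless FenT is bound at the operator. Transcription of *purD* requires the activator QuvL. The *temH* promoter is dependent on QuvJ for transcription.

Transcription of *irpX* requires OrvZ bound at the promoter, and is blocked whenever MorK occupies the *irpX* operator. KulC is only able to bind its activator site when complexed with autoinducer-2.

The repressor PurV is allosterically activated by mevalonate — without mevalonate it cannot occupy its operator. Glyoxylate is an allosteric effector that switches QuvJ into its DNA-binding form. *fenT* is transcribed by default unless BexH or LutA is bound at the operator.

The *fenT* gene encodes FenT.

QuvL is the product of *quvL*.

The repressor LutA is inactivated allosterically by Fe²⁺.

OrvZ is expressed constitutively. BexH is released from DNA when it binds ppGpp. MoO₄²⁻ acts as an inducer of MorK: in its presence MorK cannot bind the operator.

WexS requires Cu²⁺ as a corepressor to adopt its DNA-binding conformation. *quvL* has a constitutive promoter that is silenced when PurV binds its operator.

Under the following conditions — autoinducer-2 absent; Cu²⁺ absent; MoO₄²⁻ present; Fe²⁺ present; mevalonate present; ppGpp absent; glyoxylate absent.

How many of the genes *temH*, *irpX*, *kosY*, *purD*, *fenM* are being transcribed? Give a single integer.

2

Glyoxylate is absent, so QuvJ is inactive.
Required activator QuvJ is absent, so *temH* is not transcribed.
→ *temH* is OFF.
OrvZ is produced constitutively and is active.
MoO₄²⁻ is present, so MorK is inactive.
No repressor is bound and OrvZ is active, so *irpX* is transcribed.
→ *irpX* is ON.
ppGpp is absent, so BexH is active.
Fe²⁺ is present, so LutA is inactive.
With repressor BexH bound, *fenT* is not transcribed.
So FenT is not produced.
With no repressor bound, *kosY* is transcribed.
→ *kosY* is ON.
Mevalonate is present, so PurV is active.
With repressor PurV bound, *quvL* is not transcribed.
So QuvL is not produced.
Required activator QuvL is absent, so *purD* is not transcribed.
→ *purD* is OFF.
Cu²⁺ is absent, so WexS is inactive.
Autoinducer-2 is absent, so KulC is inactive.
Required activator KulC is absent, so *fenM* is not transcribed.
→ *fenM* is OFF.
2 of the 5 genes are transcribed.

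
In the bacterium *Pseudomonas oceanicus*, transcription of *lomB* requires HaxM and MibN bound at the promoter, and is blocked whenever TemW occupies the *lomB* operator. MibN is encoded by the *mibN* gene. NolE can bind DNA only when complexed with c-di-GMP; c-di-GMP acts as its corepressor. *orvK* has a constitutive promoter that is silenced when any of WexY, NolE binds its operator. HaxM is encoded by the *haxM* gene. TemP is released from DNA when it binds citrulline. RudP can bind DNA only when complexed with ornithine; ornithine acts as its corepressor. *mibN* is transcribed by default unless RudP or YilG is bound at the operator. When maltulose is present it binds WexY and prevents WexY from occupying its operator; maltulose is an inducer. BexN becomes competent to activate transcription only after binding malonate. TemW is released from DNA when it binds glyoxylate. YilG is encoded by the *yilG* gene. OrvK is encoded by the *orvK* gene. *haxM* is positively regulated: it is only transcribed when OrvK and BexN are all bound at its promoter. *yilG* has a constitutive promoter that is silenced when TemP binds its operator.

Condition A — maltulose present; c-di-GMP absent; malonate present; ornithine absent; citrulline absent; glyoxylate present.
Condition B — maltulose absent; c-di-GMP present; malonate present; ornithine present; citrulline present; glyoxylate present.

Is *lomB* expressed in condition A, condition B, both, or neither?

A only

Condition A:
Maltulose is present, so WexY is inactive.
c-di-GMP is absent, so NolE is inactive.
With no repressor bound, *orvK* is transcribed.
So OrvK is produced and active.
Malonate is present, so BexN is active.
No repressor is bound and OrvK and BexN are active, so *haxM* is transcribed.
So HaxM is produced and active.
Ornithine is absent, so RudP is inactive.
Citrulline is absent, so TemP is active.
With repressor TemP bound, *yilG* is not transcribed.
So YilG is not produced.
With no repressor bound, *mibN* is transcribed.
So MibN is produced and active.
Glyoxylate is present, so TemW is inactive.
No repressor is bound and HaxM and MibN are active, so *lomB* is transcribed.
→ *lomB* is ON in A.
Condition B:
Maltulose is absent, so WexY is active.
c-di-GMP is present, so NolE is active.
With repressor WexY bound, *orvK* is not transcribed.
So OrvK is not produced.
Malonate is present, so BexN is active.
Required activator OrvK is absent, so *haxM* is not transcribed.
So HaxM is not produced.
Ornithine is present, so RudP is active.
Citrulline is present, so TemP is inactive.
With no repressor bound, *yilG* is transcribed.
So YilG is produced and active.
With repressor RudP bound, *mibN* is not transcribed.
So MibN is not produced.
Glyoxylate is present, so TemW is inactive.
Required activator HaxM is absent, so *lomB* is not transcribed.
→ *lomB* is OFF in B.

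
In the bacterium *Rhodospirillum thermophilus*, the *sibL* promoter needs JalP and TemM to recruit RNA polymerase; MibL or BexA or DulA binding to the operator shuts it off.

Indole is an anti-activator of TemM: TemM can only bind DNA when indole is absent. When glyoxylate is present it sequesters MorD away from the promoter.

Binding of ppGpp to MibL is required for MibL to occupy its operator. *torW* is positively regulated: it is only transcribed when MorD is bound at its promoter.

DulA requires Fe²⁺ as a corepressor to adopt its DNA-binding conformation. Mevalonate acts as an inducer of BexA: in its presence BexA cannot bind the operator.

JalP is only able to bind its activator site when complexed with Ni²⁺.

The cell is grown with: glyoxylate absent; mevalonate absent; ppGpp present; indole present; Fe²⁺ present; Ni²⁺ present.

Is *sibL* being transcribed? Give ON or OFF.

ppGpp is present, so MibL is active.
Ni²⁺ is present, so JalP is active.
Mevalonate is absent, so BexA is active.
Indole is present, so TemM is inactive.
Fe²⁺ is present, so DulA is active.
With repressor MibL bound, *sibL* is not transcribed.

OFF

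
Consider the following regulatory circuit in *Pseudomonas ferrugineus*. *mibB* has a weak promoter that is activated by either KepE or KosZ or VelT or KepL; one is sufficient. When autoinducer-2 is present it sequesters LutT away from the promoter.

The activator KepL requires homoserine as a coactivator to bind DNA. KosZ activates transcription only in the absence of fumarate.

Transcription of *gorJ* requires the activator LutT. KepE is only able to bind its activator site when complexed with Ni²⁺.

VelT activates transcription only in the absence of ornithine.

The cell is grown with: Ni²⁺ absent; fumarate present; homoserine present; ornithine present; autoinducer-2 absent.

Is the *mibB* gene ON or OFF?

Ni²⁺ is absent, so KepE is inactive.
Fumarate is present, so KosZ is inactive.
Ornithine is present, so VelT is inactive.
Homoserine is present, so KepL is active.
Activator KepL is present, so *mibB* is transcribed.

ON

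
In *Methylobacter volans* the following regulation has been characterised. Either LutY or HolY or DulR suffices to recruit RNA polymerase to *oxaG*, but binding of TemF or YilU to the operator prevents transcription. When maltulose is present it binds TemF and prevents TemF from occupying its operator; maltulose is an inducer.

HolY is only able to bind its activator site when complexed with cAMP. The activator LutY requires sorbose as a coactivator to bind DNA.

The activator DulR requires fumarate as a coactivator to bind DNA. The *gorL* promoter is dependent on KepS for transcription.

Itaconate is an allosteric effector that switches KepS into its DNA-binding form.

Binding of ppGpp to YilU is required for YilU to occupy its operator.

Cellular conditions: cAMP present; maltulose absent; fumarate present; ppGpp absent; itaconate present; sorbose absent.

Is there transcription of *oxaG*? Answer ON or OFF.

OFF

Maltulose is absent, so TemF is active.
ppGpp is absent, so YilU is inactive.
Sorbose is absent, so LutY is inactive.
cAMP is present, so HolY is active.
Fumarate is present, so DulR is active.
With repressor TemF bound, *oxaG* is not transcribed.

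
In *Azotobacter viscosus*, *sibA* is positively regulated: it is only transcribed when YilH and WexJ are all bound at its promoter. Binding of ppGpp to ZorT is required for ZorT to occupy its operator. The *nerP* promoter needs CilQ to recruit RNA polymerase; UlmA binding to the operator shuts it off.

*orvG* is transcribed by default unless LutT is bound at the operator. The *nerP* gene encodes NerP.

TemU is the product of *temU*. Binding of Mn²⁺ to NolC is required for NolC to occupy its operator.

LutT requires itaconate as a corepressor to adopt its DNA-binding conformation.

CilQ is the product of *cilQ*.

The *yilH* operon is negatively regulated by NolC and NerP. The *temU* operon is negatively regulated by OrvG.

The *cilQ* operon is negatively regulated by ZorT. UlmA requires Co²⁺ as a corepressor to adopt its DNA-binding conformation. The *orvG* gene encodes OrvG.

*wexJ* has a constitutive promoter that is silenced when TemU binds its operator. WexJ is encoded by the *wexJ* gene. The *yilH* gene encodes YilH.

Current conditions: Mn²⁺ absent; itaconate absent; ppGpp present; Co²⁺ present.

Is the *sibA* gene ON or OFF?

Mn²⁺ is absent, so NolC is inactive.
ppGpp is present, so ZorT is active.
With repressor ZorT bound, *cilQ* is not transcribed.
So CilQ is not produced.
Co²⁺ is present, so UlmA is active.
With repressor UlmA bound, *nerP* is not transcribed.
So NerP is not produced.
With no repressor bound, *yilH* is transcribed.
So YilH is produced and active.
Itaconate is absent, so LutT is inactive.
With no repressor bound, *orvG* is transcribed.
So OrvG is produced and active.
With repressor OrvG bound, *temU* is not transcribed.
So TemU is not produced.
With no repressor bound, *wexJ* is transcribed.
So WexJ is produced and active.
No repressor is bound and YilH and WexJ are active, so *sibA* is transcribed.

ON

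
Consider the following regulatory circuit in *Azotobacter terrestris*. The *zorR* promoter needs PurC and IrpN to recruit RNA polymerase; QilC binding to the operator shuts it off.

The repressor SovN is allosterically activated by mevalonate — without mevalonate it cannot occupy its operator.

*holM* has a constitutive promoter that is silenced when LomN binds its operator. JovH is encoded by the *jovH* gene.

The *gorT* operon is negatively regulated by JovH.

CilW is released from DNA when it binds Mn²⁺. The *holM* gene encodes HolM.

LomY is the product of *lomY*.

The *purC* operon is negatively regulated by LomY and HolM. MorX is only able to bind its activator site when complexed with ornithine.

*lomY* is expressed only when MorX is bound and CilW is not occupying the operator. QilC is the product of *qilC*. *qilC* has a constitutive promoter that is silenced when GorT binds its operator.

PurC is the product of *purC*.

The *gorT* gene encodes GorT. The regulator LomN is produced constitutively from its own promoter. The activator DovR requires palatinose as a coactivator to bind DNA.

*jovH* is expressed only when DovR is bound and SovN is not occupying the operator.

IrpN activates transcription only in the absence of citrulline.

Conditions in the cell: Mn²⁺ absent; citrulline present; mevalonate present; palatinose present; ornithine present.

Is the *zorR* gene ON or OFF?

Ornithine is present, so MorX is active.
Mn²⁺ is absent, so CilW is active.
With repressor CilW bound, *lomY* is not transcribed.
So LomY is not produced.
LomN is produced constitutively and is active.
With repressor LomN bound, *holM* is not transcribed.
So HolM is not produced.
With no repressor bound, *purC* is transcribed.
So PurC is produced and active.
Citrulline is present, so IrpN is inactive.
Mevalonate is present, so SovN is active.
Palatinose is present, so DovR is active.
With repressor SovN bound, *jovH* is not transcribed.
So JovH is not produced.
With no repressor bound, *gorT* is transcribed.
So GorT is produced and active.
With repressor GorT bound, *qilC* is not transcribed.
So QilC is not produced.
Required activator IrpN is absent, so *zorR* is not transcribed.

OFF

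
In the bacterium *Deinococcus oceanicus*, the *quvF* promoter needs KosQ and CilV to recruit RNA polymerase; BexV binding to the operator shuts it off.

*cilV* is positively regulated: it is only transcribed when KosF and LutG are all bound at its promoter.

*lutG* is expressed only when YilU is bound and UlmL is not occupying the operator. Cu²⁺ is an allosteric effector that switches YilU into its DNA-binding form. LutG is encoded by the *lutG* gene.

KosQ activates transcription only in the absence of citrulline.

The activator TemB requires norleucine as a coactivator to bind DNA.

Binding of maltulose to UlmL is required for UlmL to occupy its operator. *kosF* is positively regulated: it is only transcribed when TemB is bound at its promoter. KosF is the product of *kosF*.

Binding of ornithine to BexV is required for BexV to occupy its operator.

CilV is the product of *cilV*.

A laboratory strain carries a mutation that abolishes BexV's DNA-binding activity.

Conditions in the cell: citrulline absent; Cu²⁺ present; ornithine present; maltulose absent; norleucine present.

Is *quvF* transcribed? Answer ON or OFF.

ON

Citrulline is absent, so KosQ is active.
Norleucine is present, so TemB is active.
No repressor is bound and TemB is active, so *kosF* is transcribed.
So KosF is produced and active.
Maltulose is absent, so UlmL is inactive.
Cu²⁺ is present, so YilU is active.
No repressor is bound and YilU is active, so *lutG* is transcribed.
So LutG is produced and active.
No repressor is bound and KosF and LutG are active, so *cilV* is transcribed.
So CilV is produced and active.
BexV is non-functional in this strain, so it has no effect.
No repressor is bound and KosQ and CilV are active, so *quvF* is transcribed.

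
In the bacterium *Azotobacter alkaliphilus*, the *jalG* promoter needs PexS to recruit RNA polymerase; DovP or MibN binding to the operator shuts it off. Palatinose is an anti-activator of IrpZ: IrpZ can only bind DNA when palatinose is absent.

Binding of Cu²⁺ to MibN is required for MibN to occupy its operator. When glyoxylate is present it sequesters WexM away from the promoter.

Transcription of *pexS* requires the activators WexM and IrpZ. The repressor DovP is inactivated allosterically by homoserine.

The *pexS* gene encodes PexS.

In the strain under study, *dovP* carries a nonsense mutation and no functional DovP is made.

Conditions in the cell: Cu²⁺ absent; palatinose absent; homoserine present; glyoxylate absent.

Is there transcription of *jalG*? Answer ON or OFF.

DovP is non-functional in this strain, so it has no effect.
Cu²⁺ is absent, so MibN is inactive.
Glyoxylate is absent, so WexM is active.
Palatinose is absent, so IrpZ is active.
No repressor is bound and WexM and IrpZ are active, so *pexS* is transcribed.
So PexS is produced and active.
No repressor is bound and PexS is active, so *jalG* is transcribed.

ON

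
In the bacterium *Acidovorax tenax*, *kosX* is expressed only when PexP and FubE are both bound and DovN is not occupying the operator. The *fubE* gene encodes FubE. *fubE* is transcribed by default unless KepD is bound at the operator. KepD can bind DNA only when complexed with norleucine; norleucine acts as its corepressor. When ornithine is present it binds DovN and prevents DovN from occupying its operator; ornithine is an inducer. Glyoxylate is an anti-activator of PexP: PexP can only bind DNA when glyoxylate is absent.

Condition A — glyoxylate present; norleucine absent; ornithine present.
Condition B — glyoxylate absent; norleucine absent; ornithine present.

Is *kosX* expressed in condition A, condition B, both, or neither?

B only

Condition A:
Glyoxylate is present, so PexP is inactive.
Norleucine is absent, so KepD is inactive.
With no repressor bound, *fubE* is transcribed.
So FubE is produced and active.
Ornithine is present, so DovN is inactive.
Required activator PexP is absent, so *kosX* is not transcribed.
→ *kosX* is OFF in A.
Condition B:
Glyoxylate is absent, so PexP is active.
Norleucine is absent, so KepD is inactive.
With no repressor bound, *fubE* is transcribed.
So FubE is produced and active.
Ornithine is present, so DovN is inactive.
No repressor is bound and PexP and FubE are active, so *kosX* is transcribed.
→ *kosX* is ON in B.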